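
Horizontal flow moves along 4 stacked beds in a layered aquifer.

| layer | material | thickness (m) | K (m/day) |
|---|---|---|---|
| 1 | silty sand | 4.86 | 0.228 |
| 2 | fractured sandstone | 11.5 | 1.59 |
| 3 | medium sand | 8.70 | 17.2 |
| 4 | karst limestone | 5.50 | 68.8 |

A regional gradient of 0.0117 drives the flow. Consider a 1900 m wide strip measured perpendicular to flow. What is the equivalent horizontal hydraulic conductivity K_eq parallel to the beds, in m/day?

17.9

Flow is parallel to layering, so each bed carries its own Darcy discharge and the transmissivities add.
Σ(K_i·b_i) = 0.228×4.86 + 1.59×11.5 + 17.2×8.70 + 68.8×5.50 = 547.4 m²/day.
Total thickness b = 30.56 m, so K_eq = Σ(K_i·b_i)/b = 17.91 m/day.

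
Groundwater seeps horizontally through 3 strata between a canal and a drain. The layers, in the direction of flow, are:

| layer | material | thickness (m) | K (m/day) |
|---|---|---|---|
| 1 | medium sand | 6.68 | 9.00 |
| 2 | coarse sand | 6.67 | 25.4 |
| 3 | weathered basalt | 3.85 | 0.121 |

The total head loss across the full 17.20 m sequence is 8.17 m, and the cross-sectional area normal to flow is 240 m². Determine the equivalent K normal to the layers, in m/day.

0.524

Flow is perpendicular to layering, so the layers act in series and the equivalent K is the thickness-weighted harmonic mean.
Total thickness L = 6.68 + 6.67 + 3.85 = 17.20 m.
Σ(b_i/K_i) = 6.68/9.00 + 6.67/25.4 + 3.85/0.121 = 32.82 d.
K_eq = L / Σ(b_i/K_i) = 17.20 / 32.82 = 0.5240 m/day.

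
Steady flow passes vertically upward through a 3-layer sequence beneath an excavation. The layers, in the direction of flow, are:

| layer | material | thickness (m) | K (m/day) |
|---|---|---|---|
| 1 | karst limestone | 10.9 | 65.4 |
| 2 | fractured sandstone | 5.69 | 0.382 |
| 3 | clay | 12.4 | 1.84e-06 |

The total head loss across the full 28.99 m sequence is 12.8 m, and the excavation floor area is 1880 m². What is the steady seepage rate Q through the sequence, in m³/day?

Flow is perpendicular to layering, so the layers act in series and the equivalent K is the thickness-weighted harmonic mean.
Total thickness L = 10.9 + 5.69 + 12.4 = 28.99 m.
Σ(b_i/K_i) = 10.9/65.4 + 5.69/0.382 + 12.4/1.84e-06 = 6.739e+06 d.
K_eq = L / Σ(b_i/K_i) = 28.99 / 6.739e+06 = 4.302e-06 m/day.
Q = K_eq · A · (Δh/L) = 4.302e-06 × 1880 × (12.8/28.99) = 0.003571 m³/day.

0.00357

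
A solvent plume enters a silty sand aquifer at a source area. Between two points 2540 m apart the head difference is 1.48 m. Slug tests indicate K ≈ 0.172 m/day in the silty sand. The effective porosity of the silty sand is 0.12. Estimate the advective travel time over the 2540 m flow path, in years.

8330

Hydraulic gradient i = Δh / L = 1.48 / 2540 = 0.0005827.
Darcy flux q = K · i = 0.1720 × 0.0005827 = 0.0001002 m/day.
Seepage velocity v = q / n_e = 0.0001002 / 0.12 = 0.0008352 m/day.
Travel time t = L / v = 2540 / 0.0008352 = 3.041e+06 days = 8327 years.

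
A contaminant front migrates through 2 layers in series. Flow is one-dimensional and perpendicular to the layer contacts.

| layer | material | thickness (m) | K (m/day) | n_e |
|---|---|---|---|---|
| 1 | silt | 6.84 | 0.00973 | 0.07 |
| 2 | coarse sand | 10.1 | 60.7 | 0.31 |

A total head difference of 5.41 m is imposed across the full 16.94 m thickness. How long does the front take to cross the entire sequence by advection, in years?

1.28

With flow normal to the layers, continuity requires the same specific discharge q through every layer.
Σ(b_i/K_i) = 6.84/0.00973 + 10.1/60.7 = 703.1 d.
q = Δh / Σ(b_i/K_i) = 5.41 / 703.1 = 0.007694 m/day.
In each layer the seepage velocity is v_i = q/n_i, so the layer transit time is t_i = b_i·n_i / q:
  layer 1 (silt): t_1 = 6.84 × 0.07 / 0.007694 = 62.23 d
  layer 2 (coarse sand): t_2 = 10.1 × 0.31 / 0.007694 = 406.9 d
Total t = Σ t_i = 469.2 days = 1.285 years.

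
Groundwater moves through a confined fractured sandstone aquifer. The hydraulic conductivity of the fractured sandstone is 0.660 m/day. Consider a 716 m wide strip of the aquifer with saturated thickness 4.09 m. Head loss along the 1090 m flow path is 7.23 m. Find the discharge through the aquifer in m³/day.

12.8

Cross-sectional area A = 716 × 4.09 = 2928 m².
Hydraulic gradient i = Δh / L = 7.23 / 1090 = 0.006633.
Darcy's law: Q = K · A · i = 0.6600 × 2928 × 0.006633 = 12.82 m³/day.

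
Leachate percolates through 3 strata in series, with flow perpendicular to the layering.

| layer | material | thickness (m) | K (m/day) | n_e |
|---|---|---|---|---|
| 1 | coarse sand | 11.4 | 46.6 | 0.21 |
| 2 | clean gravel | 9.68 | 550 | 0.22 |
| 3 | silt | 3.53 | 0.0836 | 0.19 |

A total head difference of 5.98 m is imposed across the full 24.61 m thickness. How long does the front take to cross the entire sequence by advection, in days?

With flow normal to the layers, continuity requires the same specific discharge q through every layer.
Σ(b_i/K_i) = 11.4/46.6 + 9.68/550 + 3.53/0.0836 = 42.49 d.
q = Δh / Σ(b_i/K_i) = 5.98 / 42.49 = 0.1407 m/day.
In each layer the seepage velocity is v_i = q/n_i, so the layer transit time is t_i = b_i·n_i / q:
  layer 1 (coarse sand): t_1 = 11.4 × 0.21 / 0.1407 = 17.01 d
  layer 2 (clean gravel): t_2 = 9.68 × 0.22 / 0.1407 = 15.13 d
  layer 3 (silt): t_3 = 3.53 × 0.19 / 0.1407 = 4.765 d
Total t = Σ t_i = 36.90 days.

36.9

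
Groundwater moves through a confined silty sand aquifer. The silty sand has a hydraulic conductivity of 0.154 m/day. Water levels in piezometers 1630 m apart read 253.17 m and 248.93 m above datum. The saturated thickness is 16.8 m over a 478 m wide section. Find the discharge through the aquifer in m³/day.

3.22

Cross-sectional area A = 478 × 16.8 = 8030 m².
Hydraulic gradient i = (253.17 − 248.93) / 1630 = 4.24 / 1630 = 0.002601.
Darcy's law: Q = K · A · i = 0.1540 × 8030 × 0.002601 = 3.217 m³/day.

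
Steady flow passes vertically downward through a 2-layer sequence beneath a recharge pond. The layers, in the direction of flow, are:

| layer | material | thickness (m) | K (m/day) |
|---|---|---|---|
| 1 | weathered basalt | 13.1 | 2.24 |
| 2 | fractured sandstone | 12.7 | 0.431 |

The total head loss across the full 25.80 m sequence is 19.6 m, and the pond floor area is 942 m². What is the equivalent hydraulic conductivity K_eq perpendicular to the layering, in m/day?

Flow is perpendicular to layering, so the layers act in series and the equivalent K is the thickness-weighted harmonic mean.
Total thickness L = 13.1 + 12.7 = 25.80 m.
Σ(b_i/K_i) = 13.1/2.24 + 12.7/0.431 = 35.31 d.
K_eq = L / Σ(b_i/K_i) = 25.80 / 35.31 = 0.7306 m/day.

0.731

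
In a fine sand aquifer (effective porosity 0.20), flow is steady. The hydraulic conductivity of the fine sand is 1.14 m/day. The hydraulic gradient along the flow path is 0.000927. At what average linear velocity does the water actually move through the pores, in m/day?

0.00528

Hydraulic gradient i = 0.000927.
Darcy flux q = K · i = 1.140 × 0.0009270 = 0.001057 m/day.
Seepage velocity v = q / n_e = 0.001057 / 0.20 = 0.005284 m/day.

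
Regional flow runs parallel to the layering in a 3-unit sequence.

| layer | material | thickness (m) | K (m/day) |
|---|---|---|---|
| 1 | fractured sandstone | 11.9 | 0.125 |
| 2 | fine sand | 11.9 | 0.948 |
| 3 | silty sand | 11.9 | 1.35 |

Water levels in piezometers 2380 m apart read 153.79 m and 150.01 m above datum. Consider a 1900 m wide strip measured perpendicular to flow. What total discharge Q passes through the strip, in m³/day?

Flow is parallel to layering, so each bed carries its own Darcy discharge and the transmissivities add.
Σ(K_i·b_i) = 0.125×11.9 + 0.948×11.9 + 1.35×11.9 = 28.83 m²/day.
Hydraulic gradient i = (153.79 − 150.01) / 2380 = 3.78 / 2380 = 0.001588.
Q = Σ(K_i·b_i) · W · i = 28.83 × 1900 × 0.001588 = 87.01 m³/day.

87.0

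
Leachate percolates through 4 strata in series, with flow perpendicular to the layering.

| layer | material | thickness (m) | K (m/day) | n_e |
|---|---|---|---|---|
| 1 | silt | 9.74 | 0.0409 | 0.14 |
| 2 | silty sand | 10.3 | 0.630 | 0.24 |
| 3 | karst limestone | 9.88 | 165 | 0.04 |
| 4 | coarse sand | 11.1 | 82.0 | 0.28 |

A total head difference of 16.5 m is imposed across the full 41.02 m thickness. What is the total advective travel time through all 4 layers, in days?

113

With flow normal to the layers, continuity requires the same specific discharge q through every layer.
Σ(b_i/K_i) = 9.74/0.0409 + 10.3/0.630 + 9.88/165 + 11.1/82.0 = 254.7 d.
q = Δh / Σ(b_i/K_i) = 16.5 / 254.7 = 0.06479 m/day.
In each layer the seepage velocity is v_i = q/n_i, so the layer transit time is t_i = b_i·n_i / q:
  layer 1 (silt): t_1 = 9.74 × 0.14 / 0.06479 = 21.05 d
  layer 2 (silty sand): t_2 = 10.3 × 0.24 / 0.06479 = 38.16 d
  layer 3 (karst limestone): t_3 = 9.88 × 0.04 / 0.06479 = 6.100 d
  layer 4 (coarse sand): t_4 = 11.1 × 0.28 / 0.06479 = 47.97 d
Total t = Σ t_i = 113.3 days.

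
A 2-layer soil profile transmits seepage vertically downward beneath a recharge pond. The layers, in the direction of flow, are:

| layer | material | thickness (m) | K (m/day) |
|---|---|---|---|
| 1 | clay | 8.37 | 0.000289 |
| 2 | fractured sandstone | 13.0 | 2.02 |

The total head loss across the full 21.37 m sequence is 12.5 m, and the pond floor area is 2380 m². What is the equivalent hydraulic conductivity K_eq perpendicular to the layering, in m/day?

0.000738

Flow is perpendicular to layering, so the layers act in series and the equivalent K is the thickness-weighted harmonic mean.
Total thickness L = 8.37 + 13.0 = 21.37 m.
Σ(b_i/K_i) = 8.37/0.000289 + 13.0/2.02 = 28968 d.
K_eq = L / Σ(b_i/K_i) = 21.37 / 28968 = 0.0007377 m/day.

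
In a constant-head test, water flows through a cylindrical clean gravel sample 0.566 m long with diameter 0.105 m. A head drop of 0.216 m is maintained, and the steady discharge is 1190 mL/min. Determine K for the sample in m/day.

519

Cross-sectional area A = π·(d/2)² = π × (0.105/2)² = 0.008659 m².
Convert discharge: 1190 mL/min = 1.983e-05 m³/s.
Darcy's law rearranged: K = Q·L / (A·Δh) = 1.983e-05 × 0.566 / (0.008659 × 0.216) = 0.006002 m/s = 518.6 m/day.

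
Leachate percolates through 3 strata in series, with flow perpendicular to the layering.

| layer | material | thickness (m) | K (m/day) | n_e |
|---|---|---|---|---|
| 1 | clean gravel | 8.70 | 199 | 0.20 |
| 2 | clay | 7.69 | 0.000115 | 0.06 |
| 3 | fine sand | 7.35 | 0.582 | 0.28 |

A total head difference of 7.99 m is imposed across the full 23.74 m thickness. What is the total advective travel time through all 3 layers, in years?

97.6

With flow normal to the layers, continuity requires the same specific discharge q through every layer.
Σ(b_i/K_i) = 8.70/199 + 7.69/0.000115 + 7.35/0.582 = 66882 d.
q = Δh / Σ(b_i/K_i) = 7.99 / 66882 = 0.0001195 m/day.
In each layer the seepage velocity is v_i = q/n_i, so the layer transit time is t_i = b_i·n_i / q:
  layer 1 (clean gravel): t_1 = 8.70 × 0.20 / 0.0001195 = 14565 d
  layer 2 (clay): t_2 = 7.69 × 0.06 / 0.0001195 = 3862 d
  layer 3 (fine sand): t_3 = 7.35 × 0.28 / 0.0001195 = 17227 d
Total t = Σ t_i = 35654 days = 97.62 years.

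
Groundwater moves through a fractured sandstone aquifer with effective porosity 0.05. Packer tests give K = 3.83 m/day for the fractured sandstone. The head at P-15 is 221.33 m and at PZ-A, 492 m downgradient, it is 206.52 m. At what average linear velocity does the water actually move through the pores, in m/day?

2.31

Hydraulic gradient i = (221.33 − 206.52) / 492 = 14.81 / 492 = 0.03010.
Darcy flux q = K · i = 3.830 × 0.03010 = 0.1153 m/day.
Seepage velocity v = q / n_e = 0.1153 / 0.05 = 2.306 m/day.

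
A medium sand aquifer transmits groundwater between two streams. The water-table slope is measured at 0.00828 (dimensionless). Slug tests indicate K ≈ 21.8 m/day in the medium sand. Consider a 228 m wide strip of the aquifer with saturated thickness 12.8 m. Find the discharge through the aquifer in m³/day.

527

Cross-sectional area A = 228 × 12.8 = 2918 m².
Hydraulic gradient i = 0.00828.
Darcy's law: Q = K · A · i = 21.80 × 2918 × 0.008280 = 526.8 m³/day.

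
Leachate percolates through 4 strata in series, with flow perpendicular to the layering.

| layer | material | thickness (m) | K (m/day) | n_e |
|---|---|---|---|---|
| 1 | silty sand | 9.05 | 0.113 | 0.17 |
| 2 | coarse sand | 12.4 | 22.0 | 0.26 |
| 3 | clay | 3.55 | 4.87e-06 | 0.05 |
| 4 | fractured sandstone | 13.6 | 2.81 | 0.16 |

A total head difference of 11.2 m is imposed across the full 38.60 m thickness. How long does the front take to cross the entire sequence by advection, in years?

With flow normal to the layers, continuity requires the same specific discharge q through every layer.
Σ(b_i/K_i) = 9.05/0.113 + 12.4/22.0 + 3.55/4.87e-06 + 13.6/2.81 = 7.290e+05 d.
q = Δh / Σ(b_i/K_i) = 11.2 / 7.290e+05 = 1.536e-05 m/day.
In each layer the seepage velocity is v_i = q/n_i, so the layer transit time is t_i = b_i·n_i / q:
  layer 1 (silty sand): t_1 = 9.05 × 0.17 / 1.536e-05 = 1.001e+05 d
  layer 2 (coarse sand): t_2 = 12.4 × 0.26 / 1.536e-05 = 2.099e+05 d
  layer 3 (clay): t_3 = 3.55 × 0.05 / 1.536e-05 = 11554 d
  layer 4 (fractured sandstone): t_4 = 13.6 × 0.16 / 1.536e-05 = 1.416e+05 d
Total t = Σ t_i = 4.632e+05 days = 1268 years.

1270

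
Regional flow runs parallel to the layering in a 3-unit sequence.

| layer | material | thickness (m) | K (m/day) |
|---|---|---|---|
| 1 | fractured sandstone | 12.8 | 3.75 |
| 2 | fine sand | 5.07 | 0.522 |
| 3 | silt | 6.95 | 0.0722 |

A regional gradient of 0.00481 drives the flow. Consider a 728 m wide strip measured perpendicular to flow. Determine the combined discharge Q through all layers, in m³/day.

Flow is parallel to layering, so each bed carries its own Darcy discharge and the transmissivities add.
Σ(K_i·b_i) = 3.75×12.8 + 0.522×5.07 + 0.0722×6.95 = 51.15 m²/day.
Hydraulic gradient i = 0.00481.
Q = Σ(K_i·b_i) · W · i = 51.15 × 728 × 0.004810 = 179.1 m³/day.

179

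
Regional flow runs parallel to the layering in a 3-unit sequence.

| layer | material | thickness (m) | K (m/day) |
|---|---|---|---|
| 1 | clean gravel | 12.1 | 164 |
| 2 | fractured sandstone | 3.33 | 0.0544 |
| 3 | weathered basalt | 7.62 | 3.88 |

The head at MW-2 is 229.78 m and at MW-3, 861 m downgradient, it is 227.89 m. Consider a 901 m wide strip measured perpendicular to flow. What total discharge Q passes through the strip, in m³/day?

Flow is parallel to layering, so each bed carries its own Darcy discharge and the transmissivities add.
Σ(K_i·b_i) = 164×12.1 + 0.0544×3.33 + 3.88×7.62 = 2014 m²/day.
Hydraulic gradient i = (229.78 − 227.89) / 861 = 1.89 / 861 = 0.002195.
Q = Σ(K_i·b_i) · W · i = 2014 × 901 × 0.002195 = 3984 m³/day.

3980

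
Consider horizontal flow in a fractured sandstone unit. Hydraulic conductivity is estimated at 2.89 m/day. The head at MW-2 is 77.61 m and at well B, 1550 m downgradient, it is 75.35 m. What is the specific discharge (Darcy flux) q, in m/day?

Hydraulic gradient i = (77.61 − 75.35) / 1550 = 2.26 / 1550 = 0.001458.
Specific discharge q = K · i = 2.890 × 0.001458 = 0.004214 m/day.

0.00421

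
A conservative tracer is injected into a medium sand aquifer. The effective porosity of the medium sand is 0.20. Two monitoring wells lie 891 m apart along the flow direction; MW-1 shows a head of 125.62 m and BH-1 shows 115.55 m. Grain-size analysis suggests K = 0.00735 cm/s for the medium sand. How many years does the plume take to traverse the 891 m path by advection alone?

Convert K: 0.00735 cm/s × 864 = 6.350 m/day.
Hydraulic gradient i = (125.62 − 115.55) / 891 = 10.07 / 891 = 0.01130.
Darcy flux q = K · i = 6.350 × 0.01130 = 0.07177 m/day.
Seepage velocity v = q / n_e = 0.07177 / 0.20 = 0.3589 m/day.
Travel time t = L / v = 891 / 0.3589 = 2483 days = 6.798 years.

6.80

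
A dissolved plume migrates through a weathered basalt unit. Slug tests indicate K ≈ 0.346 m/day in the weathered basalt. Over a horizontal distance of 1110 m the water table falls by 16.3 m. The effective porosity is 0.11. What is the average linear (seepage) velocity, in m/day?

Hydraulic gradient i = Δh / L = 16.3 / 1110 = 0.01468.
Darcy flux q = K · i = 0.3460 × 0.01468 = 0.005081 m/day.
Seepage velocity v = q / n_e = 0.005081 / 0.11 = 0.04619 m/day.

0.0462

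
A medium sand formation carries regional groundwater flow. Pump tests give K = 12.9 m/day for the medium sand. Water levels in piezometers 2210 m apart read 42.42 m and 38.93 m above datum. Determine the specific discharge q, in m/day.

0.0204

Hydraulic gradient i = (42.42 − 38.93) / 2210 = 3.49 / 2210 = 0.001579.
Specific discharge q = K · i = 12.90 × 0.001579 = 0.02037 m/day.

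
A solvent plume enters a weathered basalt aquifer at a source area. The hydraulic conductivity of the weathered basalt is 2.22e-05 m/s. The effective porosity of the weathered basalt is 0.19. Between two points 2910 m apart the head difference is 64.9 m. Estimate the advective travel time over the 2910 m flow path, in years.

Convert K: 2.22e-05 m/s × 86400 = 1.918 m/day.
Hydraulic gradient i = Δh / L = 64.9 / 2910 = 0.02230.
Darcy flux q = K · i = 1.918 × 0.02230 = 0.04278 m/day.
Seepage velocity v = q / n_e = 0.04278 / 0.19 = 0.2251 m/day.
Travel time t = L / v = 2910 / 0.2251 = 12925 days = 35.39 years.

35.4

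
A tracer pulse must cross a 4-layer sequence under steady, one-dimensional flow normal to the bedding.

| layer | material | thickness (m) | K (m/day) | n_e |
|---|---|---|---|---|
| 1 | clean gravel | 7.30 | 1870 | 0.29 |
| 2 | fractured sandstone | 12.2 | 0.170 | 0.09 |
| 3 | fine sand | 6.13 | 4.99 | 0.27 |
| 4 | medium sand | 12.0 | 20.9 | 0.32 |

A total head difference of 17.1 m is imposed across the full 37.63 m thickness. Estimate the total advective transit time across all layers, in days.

37.5

With flow normal to the layers, continuity requires the same specific discharge q through every layer.
Σ(b_i/K_i) = 7.30/1870 + 12.2/0.170 + 6.13/4.99 + 12.0/20.9 = 73.57 d.
q = Δh / Σ(b_i/K_i) = 17.1 / 73.57 = 0.2324 m/day.
In each layer the seepage velocity is v_i = q/n_i, so the layer transit time is t_i = b_i·n_i / q:
  layer 1 (clean gravel): t_1 = 7.30 × 0.29 / 0.2324 = 9.108 d
  layer 2 (fractured sandstone): t_2 = 12.2 × 0.09 / 0.2324 = 4.724 d
  layer 3 (fine sand): t_3 = 6.13 × 0.27 / 0.2324 = 7.121 d
  layer 4 (medium sand): t_4 = 12.0 × 0.32 / 0.2324 = 16.52 d
Total t = Σ t_i = 37.47 days.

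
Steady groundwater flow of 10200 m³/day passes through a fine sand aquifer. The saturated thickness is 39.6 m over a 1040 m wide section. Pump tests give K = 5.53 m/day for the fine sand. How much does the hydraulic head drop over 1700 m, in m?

Cross-sectional area A = 1040 × 39.6 = 41184 m².
From Q = K·A·i, i = Q / (K·A) = 10200 / (5.530 × 41184) = 0.04479.
Head loss Δh = i · L = 0.04479 × 1700 = 76.14 m.

76.1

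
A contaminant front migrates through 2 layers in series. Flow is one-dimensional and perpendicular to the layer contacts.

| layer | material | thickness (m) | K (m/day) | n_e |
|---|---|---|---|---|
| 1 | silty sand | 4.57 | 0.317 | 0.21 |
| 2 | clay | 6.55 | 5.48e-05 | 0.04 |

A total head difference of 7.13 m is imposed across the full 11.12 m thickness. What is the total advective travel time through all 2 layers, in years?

With flow normal to the layers, continuity requires the same specific discharge q through every layer.
Σ(b_i/K_i) = 4.57/0.317 + 6.55/5.48e-05 = 1.195e+05 d.
q = Δh / Σ(b_i/K_i) = 7.13 / 1.195e+05 = 5.965e-05 m/day.
In each layer the seepage velocity is v_i = q/n_i, so the layer transit time is t_i = b_i·n_i / q:
  layer 1 (silty sand): t_1 = 4.57 × 0.21 / 5.965e-05 = 16090 d
  layer 2 (clay): t_2 = 6.55 × 0.04 / 5.965e-05 = 4393 d
Total t = Σ t_i = 20483 days = 56.08 years.

56.1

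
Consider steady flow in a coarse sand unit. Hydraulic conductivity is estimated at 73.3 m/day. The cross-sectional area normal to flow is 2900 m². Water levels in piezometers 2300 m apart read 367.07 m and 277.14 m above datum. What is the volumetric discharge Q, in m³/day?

Hydraulic gradient i = (367.07 − 277.14) / 2300 = 89.93 / 2300 = 0.03910.
Darcy's law: Q = K · A · i = 73.30 × 2900 × 0.03910 = 8311 m³/day.

8310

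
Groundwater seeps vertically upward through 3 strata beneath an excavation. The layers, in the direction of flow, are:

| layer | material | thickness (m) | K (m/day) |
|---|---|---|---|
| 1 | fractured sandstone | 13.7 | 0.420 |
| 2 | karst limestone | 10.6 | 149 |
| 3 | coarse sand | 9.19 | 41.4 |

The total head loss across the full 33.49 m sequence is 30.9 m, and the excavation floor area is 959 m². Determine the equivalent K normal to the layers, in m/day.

Flow is perpendicular to layering, so the layers act in series and the equivalent K is the thickness-weighted harmonic mean.
Total thickness L = 13.7 + 10.6 + 9.19 = 33.49 m.
Σ(b_i/K_i) = 13.7/0.420 + 10.6/149 + 9.19/41.4 = 32.91 d.
K_eq = L / Σ(b_i/K_i) = 33.49 / 32.91 = 1.018 m/day.

1.02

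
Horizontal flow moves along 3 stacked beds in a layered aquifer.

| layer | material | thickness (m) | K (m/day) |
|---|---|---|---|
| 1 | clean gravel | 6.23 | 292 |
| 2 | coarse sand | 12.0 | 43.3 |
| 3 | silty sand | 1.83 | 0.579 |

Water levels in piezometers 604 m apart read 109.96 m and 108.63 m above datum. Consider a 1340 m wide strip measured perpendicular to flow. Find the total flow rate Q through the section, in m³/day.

6900

Flow is parallel to layering, so each bed carries its own Darcy discharge and the transmissivities add.
Σ(K_i·b_i) = 292×6.23 + 43.3×12.0 + 0.579×1.83 = 2340 m²/day.
Hydraulic gradient i = (109.96 − 108.63) / 604 = 1.33 / 604 = 0.002202.
Q = Σ(K_i·b_i) · W · i = 2340 × 1340 × 0.002202 = 6904 m³/day.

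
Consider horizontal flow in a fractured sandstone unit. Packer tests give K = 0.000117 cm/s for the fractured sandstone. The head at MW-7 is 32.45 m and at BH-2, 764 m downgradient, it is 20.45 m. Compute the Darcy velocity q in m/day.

Convert K: 0.000117 cm/s × 864 = 0.1011 m/day.
Hydraulic gradient i = (32.45 − 20.45) / 764 = 12 / 764 = 0.01571.
Specific discharge q = K · i = 0.1011 × 0.01571 = 0.001588 m/day.

0.00159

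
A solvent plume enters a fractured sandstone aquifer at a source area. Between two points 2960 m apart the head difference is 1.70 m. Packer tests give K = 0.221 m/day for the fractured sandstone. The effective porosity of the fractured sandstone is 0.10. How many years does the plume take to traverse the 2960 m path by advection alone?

6380

Hydraulic gradient i = Δh / L = 1.70 / 2960 = 0.0005743.
Darcy flux q = K · i = 0.2210 × 0.0005743 = 0.0001269 m/day.
Seepage velocity v = q / n_e = 0.0001269 / 0.10 = 0.001269 m/day.
Travel time t = L / v = 2960 / 0.001269 = 2.332e+06 days = 6385 years.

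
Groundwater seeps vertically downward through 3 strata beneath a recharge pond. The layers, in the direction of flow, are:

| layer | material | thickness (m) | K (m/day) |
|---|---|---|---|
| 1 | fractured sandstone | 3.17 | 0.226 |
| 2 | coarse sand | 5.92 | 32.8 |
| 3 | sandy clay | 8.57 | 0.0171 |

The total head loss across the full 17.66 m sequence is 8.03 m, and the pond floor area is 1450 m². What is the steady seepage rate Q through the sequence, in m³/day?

Flow is perpendicular to layering, so the layers act in series and the equivalent K is the thickness-weighted harmonic mean.
Total thickness L = 3.17 + 5.92 + 8.57 = 17.66 m.
Σ(b_i/K_i) = 3.17/0.226 + 5.92/32.8 + 8.57/0.0171 = 515.4 d.
K_eq = L / Σ(b_i/K_i) = 17.66 / 515.4 = 0.03427 m/day.
Q = K_eq · A · (Δh/L) = 0.03427 × 1450 × (8.03/17.66) = 22.59 m³/day.

22.6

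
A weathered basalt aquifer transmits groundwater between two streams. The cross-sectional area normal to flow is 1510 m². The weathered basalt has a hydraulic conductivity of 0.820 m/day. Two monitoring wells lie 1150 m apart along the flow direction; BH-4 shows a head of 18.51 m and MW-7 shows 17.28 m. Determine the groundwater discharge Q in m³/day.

Hydraulic gradient i = (18.51 − 17.28) / 1150 = 1.23 / 1150 = 0.001070.
Darcy's law: Q = K · A · i = 0.8200 × 1510 × 0.001070 = 1.324 m³/day.

1.32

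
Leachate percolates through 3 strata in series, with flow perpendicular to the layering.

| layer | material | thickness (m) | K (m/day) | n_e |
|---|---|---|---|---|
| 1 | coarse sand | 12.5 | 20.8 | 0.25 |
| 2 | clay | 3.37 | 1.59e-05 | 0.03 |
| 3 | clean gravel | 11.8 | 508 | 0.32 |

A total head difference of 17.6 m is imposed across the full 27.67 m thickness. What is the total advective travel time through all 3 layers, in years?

231

With flow normal to the layers, continuity requires the same specific discharge q through every layer.
Σ(b_i/K_i) = 12.5/20.8 + 3.37/1.59e-05 + 11.8/508 = 2.120e+05 d.
q = Δh / Σ(b_i/K_i) = 17.6 / 2.120e+05 = 8.304e-05 m/day.
In each layer the seepage velocity is v_i = q/n_i, so the layer transit time is t_i = b_i·n_i / q:
  layer 1 (coarse sand): t_1 = 12.5 × 0.25 / 8.304e-05 = 37633 d
  layer 2 (clay): t_2 = 3.37 × 0.03 / 8.304e-05 = 1218 d
  layer 3 (clean gravel): t_3 = 11.8 × 0.32 / 8.304e-05 = 45473 d
Total t = Σ t_i = 84324 days = 230.9 years.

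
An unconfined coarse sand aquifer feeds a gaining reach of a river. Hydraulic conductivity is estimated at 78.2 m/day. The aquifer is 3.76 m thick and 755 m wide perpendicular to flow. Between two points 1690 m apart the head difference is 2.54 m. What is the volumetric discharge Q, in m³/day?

334

Cross-sectional area A = 755 × 3.76 = 2839 m².
Hydraulic gradient i = Δh / L = 2.54 / 1690 = 0.001503.
Darcy's law: Q = K · A · i = 78.20 × 2839 × 0.001503 = 333.6 m³/day.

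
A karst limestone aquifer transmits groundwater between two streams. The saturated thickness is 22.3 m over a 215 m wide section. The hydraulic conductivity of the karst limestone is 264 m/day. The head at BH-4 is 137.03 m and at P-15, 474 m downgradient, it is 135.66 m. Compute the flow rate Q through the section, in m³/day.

Cross-sectional area A = 215 × 22.3 = 4794 m².
Hydraulic gradient i = (137.03 − 135.66) / 474 = 1.37 / 474 = 0.002890.
Darcy's law: Q = K · A · i = 264.0 × 4794 × 0.002890 = 3658 m³/day.

3660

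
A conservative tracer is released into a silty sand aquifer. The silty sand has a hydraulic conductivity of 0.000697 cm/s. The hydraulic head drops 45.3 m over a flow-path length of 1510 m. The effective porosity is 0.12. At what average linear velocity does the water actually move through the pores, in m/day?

0.151

Convert K: 0.000697 cm/s × 864 = 0.6022 m/day.
Hydraulic gradient i = Δh / L = 45.3 / 1510 = 0.03000.
Darcy flux q = K · i = 0.6022 × 0.03000 = 0.01807 m/day.
Seepage velocity v = q / n_e = 0.01807 / 0.12 = 0.1506 m/day.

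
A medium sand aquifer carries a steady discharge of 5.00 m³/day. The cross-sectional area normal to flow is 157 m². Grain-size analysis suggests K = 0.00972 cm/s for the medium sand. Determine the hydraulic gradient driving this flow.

Convert K: 0.00972 cm/s × 864 = 8.398 m/day.
From Q = K·A·i, i = Q / (K·A) = 5.00 / (8.398 × 157.0) = 0.003792.

0.00379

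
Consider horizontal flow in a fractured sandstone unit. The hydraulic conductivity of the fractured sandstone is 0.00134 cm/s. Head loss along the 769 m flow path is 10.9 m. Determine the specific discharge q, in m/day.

0.0164

Convert K: 0.00134 cm/s × 864 = 1.158 m/day.
Hydraulic gradient i = Δh / L = 10.9 / 769 = 0.01417.
Specific discharge q = K · i = 1.158 × 0.01417 = 0.01641 m/day.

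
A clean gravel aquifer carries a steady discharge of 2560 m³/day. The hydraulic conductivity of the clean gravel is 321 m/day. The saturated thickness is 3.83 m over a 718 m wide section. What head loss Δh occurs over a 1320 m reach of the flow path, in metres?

3.83

Cross-sectional area A = 718 × 3.83 = 2750 m².
From Q = K·A·i, i = Q / (K·A) = 2560 / (321.0 × 2750) = 0.002900.
Head loss Δh = i · L = 0.002900 × 1320 = 3.828 m.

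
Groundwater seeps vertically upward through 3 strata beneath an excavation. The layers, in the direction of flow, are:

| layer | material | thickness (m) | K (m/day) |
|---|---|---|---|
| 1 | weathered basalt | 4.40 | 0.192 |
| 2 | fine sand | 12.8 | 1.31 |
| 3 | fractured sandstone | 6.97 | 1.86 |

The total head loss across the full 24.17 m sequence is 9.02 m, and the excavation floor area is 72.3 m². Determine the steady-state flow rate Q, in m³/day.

17.9

Flow is perpendicular to layering, so the layers act in series and the equivalent K is the thickness-weighted harmonic mean.
Total thickness L = 4.40 + 12.8 + 6.97 = 24.17 m.
Σ(b_i/K_i) = 4.40/0.192 + 12.8/1.31 + 6.97/1.86 = 36.43 d.
K_eq = L / Σ(b_i/K_i) = 24.17 / 36.43 = 0.6634 m/day.
Q = K_eq · A · (Δh/L) = 0.6634 × 72.3 × (9.02/24.17) = 17.90 m³/day.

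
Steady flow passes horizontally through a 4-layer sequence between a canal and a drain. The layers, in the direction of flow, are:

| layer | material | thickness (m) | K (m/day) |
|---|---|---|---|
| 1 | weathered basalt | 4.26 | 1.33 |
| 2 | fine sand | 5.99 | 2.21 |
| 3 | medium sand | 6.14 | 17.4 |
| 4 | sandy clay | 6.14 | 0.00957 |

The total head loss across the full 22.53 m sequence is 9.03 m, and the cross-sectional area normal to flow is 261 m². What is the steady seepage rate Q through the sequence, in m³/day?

Flow is perpendicular to layering, so the layers act in series and the equivalent K is the thickness-weighted harmonic mean.
Total thickness L = 4.26 + 5.99 + 6.14 + 6.14 = 22.53 m.
Σ(b_i/K_i) = 4.26/1.33 + 5.99/2.21 + 6.14/17.4 + 6.14/0.00957 = 647.9 d.
K_eq = L / Σ(b_i/K_i) = 22.53 / 647.9 = 0.03478 m/day.
Q = K_eq · A · (Δh/L) = 0.03478 × 261 × (9.03/22.53) = 3.638 m³/day.

3.64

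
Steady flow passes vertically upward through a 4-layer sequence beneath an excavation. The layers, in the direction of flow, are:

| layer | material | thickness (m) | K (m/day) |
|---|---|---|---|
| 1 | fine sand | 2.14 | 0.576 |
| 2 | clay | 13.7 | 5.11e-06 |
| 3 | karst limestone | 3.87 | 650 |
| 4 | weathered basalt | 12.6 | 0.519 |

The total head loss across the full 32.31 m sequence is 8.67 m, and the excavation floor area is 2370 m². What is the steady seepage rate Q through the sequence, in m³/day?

0.00766

Flow is perpendicular to layering, so the layers act in series and the equivalent K is the thickness-weighted harmonic mean.
Total thickness L = 2.14 + 13.7 + 3.87 + 12.6 = 32.31 m.
Σ(b_i/K_i) = 2.14/0.576 + 13.7/5.11e-06 + 3.87/650 + 12.6/0.519 = 2.681e+06 d.
K_eq = L / Σ(b_i/K_i) = 32.31 / 2.681e+06 = 1.205e-05 m/day.
Q = K_eq · A · (Δh/L) = 1.205e-05 × 2370 × (8.67/32.31) = 0.007664 m³/day.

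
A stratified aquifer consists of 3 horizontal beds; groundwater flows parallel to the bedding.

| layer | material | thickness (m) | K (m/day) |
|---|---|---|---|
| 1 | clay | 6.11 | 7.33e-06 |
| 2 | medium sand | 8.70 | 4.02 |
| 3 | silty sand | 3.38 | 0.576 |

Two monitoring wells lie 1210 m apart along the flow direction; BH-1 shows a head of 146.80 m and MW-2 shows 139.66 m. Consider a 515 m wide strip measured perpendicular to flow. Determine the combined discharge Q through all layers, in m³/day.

112

Flow is parallel to layering, so each bed carries its own Darcy discharge and the transmissivities add.
Σ(K_i·b_i) = 7.33e-06×6.11 + 4.02×8.70 + 0.576×3.38 = 36.92 m²/day.
Hydraulic gradient i = (146.80 − 139.66) / 1210 = 7.14 / 1210 = 0.005901.
Q = Σ(K_i·b_i) · W · i = 36.92 × 515 × 0.005901 = 112.2 m³/day.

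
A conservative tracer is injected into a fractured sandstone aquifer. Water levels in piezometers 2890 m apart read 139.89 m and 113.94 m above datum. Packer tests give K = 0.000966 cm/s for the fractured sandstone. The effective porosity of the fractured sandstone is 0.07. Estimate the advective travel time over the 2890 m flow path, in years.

Convert K: 0.000966 cm/s × 864 = 0.8346 m/day.
Hydraulic gradient i = (139.89 − 113.94) / 2890 = 25.95 / 2890 = 0.008979.
Darcy flux q = K · i = 0.8346 × 0.008979 = 0.007494 m/day.
Seepage velocity v = q / n_e = 0.007494 / 0.07 = 0.1071 m/day.
Travel time t = L / v = 2890 / 0.1071 = 26994 days = 73.91 years.

73.9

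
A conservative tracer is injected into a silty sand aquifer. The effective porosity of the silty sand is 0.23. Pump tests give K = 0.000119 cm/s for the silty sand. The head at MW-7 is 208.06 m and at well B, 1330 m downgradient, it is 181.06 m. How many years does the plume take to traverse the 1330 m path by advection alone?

401

Convert K: 0.000119 cm/s × 864 = 0.1028 m/day.
Hydraulic gradient i = (208.06 − 181.06) / 1330 = 27 / 1330 = 0.02030.
Darcy flux q = K · i = 0.1028 × 0.02030 = 0.002087 m/day.
Seepage velocity v = q / n_e = 0.002087 / 0.23 = 0.009075 m/day.
Travel time t = L / v = 1330 / 0.009075 = 1.466e+05 days = 401.3 years.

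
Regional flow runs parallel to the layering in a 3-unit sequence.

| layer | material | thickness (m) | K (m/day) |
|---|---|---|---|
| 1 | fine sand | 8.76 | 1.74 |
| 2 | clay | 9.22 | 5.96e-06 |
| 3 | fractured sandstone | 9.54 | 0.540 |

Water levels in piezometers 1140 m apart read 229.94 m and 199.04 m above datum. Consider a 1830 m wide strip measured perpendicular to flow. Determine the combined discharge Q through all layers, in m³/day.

Flow is parallel to layering, so each bed carries its own Darcy discharge and the transmissivities add.
Σ(K_i·b_i) = 1.74×8.76 + 5.96e-06×9.22 + 0.540×9.54 = 20.39 m²/day.
Hydraulic gradient i = (229.94 − 199.04) / 1140 = 30.9 / 1140 = 0.02711.
Q = Σ(K_i·b_i) · W · i = 20.39 × 1830 × 0.02711 = 1012 m³/day.

1010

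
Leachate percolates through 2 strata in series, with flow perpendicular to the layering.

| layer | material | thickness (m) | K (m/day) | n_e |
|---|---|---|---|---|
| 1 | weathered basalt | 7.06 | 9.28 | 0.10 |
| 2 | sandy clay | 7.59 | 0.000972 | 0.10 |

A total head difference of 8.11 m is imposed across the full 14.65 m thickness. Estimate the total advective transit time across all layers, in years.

3.86

With flow normal to the layers, continuity requires the same specific discharge q through every layer.
Σ(b_i/K_i) = 7.06/9.28 + 7.59/0.000972 = 7809 d.
q = Δh / Σ(b_i/K_i) = 8.11 / 7809 = 0.001038 m/day.
In each layer the seepage velocity is v_i = q/n_i, so the layer transit time is t_i = b_i·n_i / q:
  layer 1 (weathered basalt): t_1 = 7.06 × 0.10 / 0.001038 = 679.8 d
  layer 2 (sandy clay): t_2 = 7.59 × 0.10 / 0.001038 = 730.9 d
Total t = Σ t_i = 1411 days = 3.862 years.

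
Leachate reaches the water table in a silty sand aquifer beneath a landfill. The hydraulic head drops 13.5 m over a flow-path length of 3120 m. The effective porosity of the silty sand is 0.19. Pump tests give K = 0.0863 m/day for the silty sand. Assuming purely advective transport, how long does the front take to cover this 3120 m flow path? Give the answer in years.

4350

Hydraulic gradient i = Δh / L = 13.5 / 3120 = 0.004327.
Darcy flux q = K · i = 0.08630 × 0.004327 = 0.0003734 m/day.
Seepage velocity v = q / n_e = 0.0003734 / 0.19 = 0.001965 m/day.
Travel time t = L / v = 3120 / 0.001965 = 1.588e+06 days = 4346 years.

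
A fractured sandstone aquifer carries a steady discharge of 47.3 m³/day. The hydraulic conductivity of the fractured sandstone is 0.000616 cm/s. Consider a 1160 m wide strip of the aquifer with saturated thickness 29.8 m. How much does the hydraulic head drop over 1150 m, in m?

Convert K: 0.000616 cm/s × 864 = 0.5322 m/day.
Cross-sectional area A = 1160 × 29.8 = 34568 m².
From Q = K·A·i, i = Q / (K·A) = 47.3 / (0.5322 × 34568) = 0.002571.
Head loss Δh = i · L = 0.002571 × 1150 = 2.957 m.

2.96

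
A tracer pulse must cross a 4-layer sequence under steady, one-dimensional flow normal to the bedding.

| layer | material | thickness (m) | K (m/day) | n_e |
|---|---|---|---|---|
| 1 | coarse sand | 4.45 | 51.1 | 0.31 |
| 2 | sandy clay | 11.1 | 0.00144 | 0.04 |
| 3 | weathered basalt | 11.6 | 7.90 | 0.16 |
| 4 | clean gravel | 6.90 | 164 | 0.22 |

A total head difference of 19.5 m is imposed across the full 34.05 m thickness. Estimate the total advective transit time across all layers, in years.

5.63

With flow normal to the layers, continuity requires the same specific discharge q through every layer.
Σ(b_i/K_i) = 4.45/51.1 + 11.1/0.00144 + 11.6/7.90 + 6.90/164 = 7710 d.
q = Δh / Σ(b_i/K_i) = 19.5 / 7710 = 0.002529 m/day.
In each layer the seepage velocity is v_i = q/n_i, so the layer transit time is t_i = b_i·n_i / q:
  layer 1 (coarse sand): t_1 = 4.45 × 0.31 / 0.002529 = 545.4 d
  layer 2 (sandy clay): t_2 = 11.1 × 0.04 / 0.002529 = 175.5 d
  layer 3 (weathered basalt): t_3 = 11.6 × 0.16 / 0.002529 = 733.8 d
  layer 4 (clean gravel): t_4 = 6.90 × 0.22 / 0.002529 = 600.2 d
Total t = Σ t_i = 2055 days = 5.626 years.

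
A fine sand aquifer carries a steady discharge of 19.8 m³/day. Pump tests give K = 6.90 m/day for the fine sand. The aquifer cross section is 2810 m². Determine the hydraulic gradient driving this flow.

0.00102

From Q = K·A·i, i = Q / (K·A) = 19.8 / (6.900 × 2810) = 0.001021.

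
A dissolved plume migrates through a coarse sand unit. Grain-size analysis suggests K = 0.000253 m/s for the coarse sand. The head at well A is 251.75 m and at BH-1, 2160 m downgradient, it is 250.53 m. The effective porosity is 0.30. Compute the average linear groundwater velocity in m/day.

0.0412

Convert K: 0.000253 m/s × 86400 = 21.86 m/day.
Hydraulic gradient i = (251.75 − 250.53) / 2160 = 1.22 / 2160 = 0.0005648.
Darcy flux q = K · i = 21.86 × 0.0005648 = 0.01235 m/day.
Seepage velocity v = q / n_e = 0.01235 / 0.30 = 0.04115 m/day.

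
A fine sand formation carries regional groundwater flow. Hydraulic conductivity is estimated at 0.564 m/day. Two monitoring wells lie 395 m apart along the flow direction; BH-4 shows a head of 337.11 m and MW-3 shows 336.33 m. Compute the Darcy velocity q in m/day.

Hydraulic gradient i = (337.11 − 336.33) / 395 = 0.78 / 395 = 0.001975.
Specific discharge q = K · i = 0.5640 × 0.001975 = 0.001114 m/day.

0.00111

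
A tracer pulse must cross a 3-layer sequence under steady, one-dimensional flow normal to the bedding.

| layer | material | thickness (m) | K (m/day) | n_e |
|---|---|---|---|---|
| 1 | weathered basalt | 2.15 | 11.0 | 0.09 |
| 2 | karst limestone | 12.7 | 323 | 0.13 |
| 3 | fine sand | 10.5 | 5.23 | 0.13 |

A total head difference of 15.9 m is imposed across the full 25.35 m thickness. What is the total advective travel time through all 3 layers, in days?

0.453

With flow normal to the layers, continuity requires the same specific discharge q through every layer.
Σ(b_i/K_i) = 2.15/11.0 + 12.7/323 + 10.5/5.23 = 2.242 d.
q = Δh / Σ(b_i/K_i) = 15.9 / 2.242 = 7.091 m/day.
In each layer the seepage velocity is v_i = q/n_i, so the layer transit time is t_i = b_i·n_i / q:
  layer 1 (weathered basalt): t_1 = 2.15 × 0.09 / 7.091 = 0.02729 d
  layer 2 (karst limestone): t_2 = 12.7 × 0.13 / 7.091 = 0.2328 d
  layer 3 (fine sand): t_3 = 10.5 × 0.13 / 7.091 = 0.1925 d
Total t = Σ t_i = 0.4526 days.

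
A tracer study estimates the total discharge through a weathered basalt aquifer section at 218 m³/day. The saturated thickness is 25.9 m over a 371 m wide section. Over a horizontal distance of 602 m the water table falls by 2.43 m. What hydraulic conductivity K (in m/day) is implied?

Cross-sectional area A = 371 × 25.9 = 9609 m².
Hydraulic gradient i = Δh / L = 2.43 / 602 = 0.004037.
From Q = K·A·i, K = Q / (A·i) = 218 / (9609 × 0.004037) = 5.620 m/day.

5.62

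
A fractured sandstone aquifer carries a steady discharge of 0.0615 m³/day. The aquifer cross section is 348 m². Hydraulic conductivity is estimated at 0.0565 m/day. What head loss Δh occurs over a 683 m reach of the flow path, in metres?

From Q = K·A·i, i = Q / (K·A) = 0.0615 / (0.05650 × 348.0) = 0.003128.
Head loss Δh = i · L = 0.003128 × 683 = 2.136 m.

2.14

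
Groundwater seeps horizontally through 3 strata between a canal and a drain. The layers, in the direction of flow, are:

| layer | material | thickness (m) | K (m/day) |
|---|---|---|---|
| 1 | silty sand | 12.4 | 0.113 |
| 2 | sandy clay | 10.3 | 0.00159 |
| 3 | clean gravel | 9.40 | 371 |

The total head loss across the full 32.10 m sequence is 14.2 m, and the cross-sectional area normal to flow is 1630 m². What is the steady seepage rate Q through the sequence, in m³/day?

Flow is perpendicular to layering, so the layers act in series and the equivalent K is the thickness-weighted harmonic mean.
Total thickness L = 12.4 + 10.3 + 9.40 = 32.10 m.
Σ(b_i/K_i) = 12.4/0.113 + 10.3/0.00159 + 9.40/371 = 6588 d.
K_eq = L / Σ(b_i/K_i) = 32.10 / 6588 = 0.004873 m/day.
Q = K_eq · A · (Δh/L) = 0.004873 × 1630 × (14.2/32.10) = 3.513 m³/day.

3.51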